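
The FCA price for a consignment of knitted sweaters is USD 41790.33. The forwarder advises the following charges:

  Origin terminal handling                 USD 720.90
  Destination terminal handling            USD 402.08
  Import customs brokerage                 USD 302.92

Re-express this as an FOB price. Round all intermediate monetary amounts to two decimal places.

Not relevant to the conversion: destination terminal, brokerage — on the buyer under both terms; not part of either seller's price.
From FCA to FOB, the seller additionally bears: origin terminal.
FOB price = 41790.33 + 720.90 = 42511.23

FOB price: USD 42511.23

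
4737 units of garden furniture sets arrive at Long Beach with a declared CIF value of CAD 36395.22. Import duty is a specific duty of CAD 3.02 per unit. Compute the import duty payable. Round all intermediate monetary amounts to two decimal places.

Import duty = 4737 × 3.02 = 14305.74

Import duty: CAD 14305.74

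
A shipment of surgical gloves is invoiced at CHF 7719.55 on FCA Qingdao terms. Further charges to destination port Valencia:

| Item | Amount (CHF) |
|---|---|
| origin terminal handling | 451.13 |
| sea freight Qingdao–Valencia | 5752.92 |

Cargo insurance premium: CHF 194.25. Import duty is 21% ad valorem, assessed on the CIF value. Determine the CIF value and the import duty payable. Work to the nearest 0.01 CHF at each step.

CIF = FCA price + pre-shipment costs + freight + insurance
CIF = 7719.55 + 451.13 + 5752.92 + 194.25 = 14117.85
Import duty = 14117.85 × 21% = 2964.75

CIF value: CHF 14117.85; import duty: CHF 2964.75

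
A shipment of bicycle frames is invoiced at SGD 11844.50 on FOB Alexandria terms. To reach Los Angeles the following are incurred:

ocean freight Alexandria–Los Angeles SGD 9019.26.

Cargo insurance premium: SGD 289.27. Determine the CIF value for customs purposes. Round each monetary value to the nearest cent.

CIF = FOB price + freight + insurance
CIF = 11844.50 + 9019.26 + 289.27 = 21153.03

CIF value: SGD 21153.03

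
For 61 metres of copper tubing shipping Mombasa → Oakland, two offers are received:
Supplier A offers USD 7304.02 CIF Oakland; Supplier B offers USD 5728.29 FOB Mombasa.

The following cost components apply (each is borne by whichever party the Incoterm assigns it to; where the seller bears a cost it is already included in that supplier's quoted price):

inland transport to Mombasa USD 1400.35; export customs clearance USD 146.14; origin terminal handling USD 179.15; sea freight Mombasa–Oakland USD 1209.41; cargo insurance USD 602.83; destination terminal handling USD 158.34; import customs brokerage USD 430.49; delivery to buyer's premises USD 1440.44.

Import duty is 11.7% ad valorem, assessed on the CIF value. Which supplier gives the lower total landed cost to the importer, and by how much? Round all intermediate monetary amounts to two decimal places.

Supplier A (CIF):
The CIF price already equals the CIF value: 7304.02
Import duty = 7304.02 × 11.7% = 854.57
Buyer bears (A): 158.34 + 430.49 + 1440.44 = 2029.27
Landed cost (A) = invoice 7304.02 + 2029.27 + duty 854.57 = 10187.86
Supplier B (FOB):
CIF value = FOB price + freight + insurance = 5728.29 + 1209.41 + 602.83 = 7540.53
Import duty = 7540.53 × 11.7% = 882.24
Buyer bears (B): 1209.41 + 602.83 + 158.34 + 430.49 + 1440.44 = 3841.51
Landed cost (B) = invoice 5728.29 + 3841.51 + duty 882.24 = 10452.04
Difference = |10187.86 − 10452.04| = 264.18

Supplier A is cheaper by USD 264.18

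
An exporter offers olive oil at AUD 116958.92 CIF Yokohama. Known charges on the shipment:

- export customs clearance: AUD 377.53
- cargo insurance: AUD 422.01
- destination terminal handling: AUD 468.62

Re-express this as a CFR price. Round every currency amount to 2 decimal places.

CFR price: AUD 116536.91

Not relevant to the conversion: export clearance — on the seller under both CIF and CFR; already in the CIF price and stays in the CFR price. destination terminal — on the buyer under both terms; not part of either seller's price.
From CIF to CFR, the seller no longer bears: insurance.
CFR price = 116958.92 − 422.01 = 116536.91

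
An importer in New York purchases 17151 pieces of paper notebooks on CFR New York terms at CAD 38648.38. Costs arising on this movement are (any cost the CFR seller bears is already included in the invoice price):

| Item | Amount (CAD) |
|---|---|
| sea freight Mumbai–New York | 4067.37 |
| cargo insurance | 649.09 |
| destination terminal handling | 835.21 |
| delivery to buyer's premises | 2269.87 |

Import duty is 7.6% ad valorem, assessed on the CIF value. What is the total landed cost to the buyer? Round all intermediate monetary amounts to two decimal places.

Total landed cost: CAD 45389.16

CFR: the seller pays costs through ocean freight to the destination port, but not insurance.
Already in the invoice (seller's account under CFR): freight — exclude.
CIF value = CFR price + insurance = 38648.38 + 649.09 = 39297.47
Import duty = 39297.47 × 7.6% = 2986.61
Buyer bears: insurance 649.09 + destination terminal 835.21 + delivery 2269.87 + duty 2986.61 = 6740.78
Landed cost = invoice 38648.38 + 6740.78 = 45389.16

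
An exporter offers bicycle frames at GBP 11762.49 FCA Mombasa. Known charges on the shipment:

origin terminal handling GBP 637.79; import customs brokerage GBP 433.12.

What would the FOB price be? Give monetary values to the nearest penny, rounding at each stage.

Not relevant to the conversion: brokerage — on the buyer under both terms; not part of either seller's price.
From FCA to FOB, the seller additionally bears: origin terminal.
FOB price = 11762.49 + 637.79 = 12400.28

FOB price: GBP 12400.28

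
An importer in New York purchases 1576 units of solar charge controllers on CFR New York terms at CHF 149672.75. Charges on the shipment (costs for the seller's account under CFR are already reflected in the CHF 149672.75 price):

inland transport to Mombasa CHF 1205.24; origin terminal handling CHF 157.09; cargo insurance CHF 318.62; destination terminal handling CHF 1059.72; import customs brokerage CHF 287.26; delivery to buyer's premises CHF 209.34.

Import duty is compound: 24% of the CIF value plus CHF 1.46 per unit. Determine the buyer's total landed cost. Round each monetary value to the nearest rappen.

CFR: the seller pays costs through ocean freight to the destination port, but not insurance.
Already in the invoice (seller's account under CFR): inland to port, origin terminal — exclude.
CIF value = CFR price + insurance = 149672.75 + 318.62 = 149991.37
Ad valorem component: 149991.37 × 24% = 35997.93
Specific component: 1576 × 1.46 = 2300.96
Import duty = 35997.93 + 2300.96 = 38298.89
Buyer bears: insurance 318.62 + destination terminal 1059.72 + brokerage 287.26 + delivery 209.34 + duty 38298.89 = 40173.83
Landed cost = invoice 149672.75 + 40173.83 = 189846.58

Total landed cost: CHF 189846.58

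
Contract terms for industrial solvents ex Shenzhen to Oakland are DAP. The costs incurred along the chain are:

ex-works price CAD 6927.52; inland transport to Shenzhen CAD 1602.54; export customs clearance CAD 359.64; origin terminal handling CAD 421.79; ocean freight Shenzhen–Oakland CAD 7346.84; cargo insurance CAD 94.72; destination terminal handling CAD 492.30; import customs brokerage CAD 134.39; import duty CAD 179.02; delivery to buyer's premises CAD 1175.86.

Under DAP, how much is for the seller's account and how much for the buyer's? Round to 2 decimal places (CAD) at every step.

Seller: CAD 18421.21; buyer: CAD 313.41

DAP: the seller bears all costs to the named destination except import duty and clearance.
Seller's account: goods 6927.52 + inland to port 1602.54 + export clearance 359.64 + origin terminal 421.79 + freight 7346.84 + insurance 94.72 + destination terminal 492.30 + delivery 1175.86 = 18421.21
Buyer's account: brokerage 134.39 + duty 179.02 = 313.41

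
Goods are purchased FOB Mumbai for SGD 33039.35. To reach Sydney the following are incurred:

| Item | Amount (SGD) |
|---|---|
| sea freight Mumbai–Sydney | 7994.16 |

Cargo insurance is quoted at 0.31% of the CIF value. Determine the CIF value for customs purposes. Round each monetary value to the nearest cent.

CIF value: SGD 41161.11

Let C be the CIF value. C = FOB price + freight + 0.31% × C
C − 0.31% × C = 33039.35 + 7994.16
0.9969 × C = 41033.51
C = 41033.51 / 0.9969 = 41161.11
Insurance premium = 0.31% × 41161.11 = 127.60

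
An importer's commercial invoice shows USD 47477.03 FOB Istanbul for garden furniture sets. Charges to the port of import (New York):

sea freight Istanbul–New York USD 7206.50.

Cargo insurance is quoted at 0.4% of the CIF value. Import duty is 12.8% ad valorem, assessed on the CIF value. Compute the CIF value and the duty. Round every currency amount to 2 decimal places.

CIF value: USD 54903.14; import duty: USD 7027.60

Let C be the CIF value. C = FOB price + freight + 0.4% × C
C − 0.4% × C = 47477.03 + 7206.50
0.996 × C = 54683.53
C = 54683.53 / 0.996 = 54903.14
Insurance premium = 0.4% × 54903.14 = 219.61
Import duty = 54903.14 × 12.8% = 7027.60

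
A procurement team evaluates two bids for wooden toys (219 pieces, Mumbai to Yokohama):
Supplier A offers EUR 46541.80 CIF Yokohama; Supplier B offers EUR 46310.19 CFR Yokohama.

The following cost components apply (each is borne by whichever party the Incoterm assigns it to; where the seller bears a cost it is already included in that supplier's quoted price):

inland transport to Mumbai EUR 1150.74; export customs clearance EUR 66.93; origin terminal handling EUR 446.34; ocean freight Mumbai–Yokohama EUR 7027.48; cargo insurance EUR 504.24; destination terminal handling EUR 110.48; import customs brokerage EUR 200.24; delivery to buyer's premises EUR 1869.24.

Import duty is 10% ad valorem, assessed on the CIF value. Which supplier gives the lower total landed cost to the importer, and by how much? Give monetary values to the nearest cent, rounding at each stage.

Supplier A is cheaper by EUR 299.89

Supplier A (CIF):
The CIF price already equals the CIF value: 46541.80
Import duty = 46541.80 × 10% = 4654.18
Buyer bears (A): 110.48 + 200.24 + 1869.24 = 2179.96
Landed cost (A) = invoice 46541.80 + 2179.96 + duty 4654.18 = 53375.94
Supplier B (CFR):
CIF value = CFR price + insurance = 46310.19 + 504.24 = 46814.43
Import duty = 46814.43 × 10% = 4681.44
Buyer bears (B): 504.24 + 110.48 + 200.24 + 1869.24 = 2684.20
Landed cost (B) = invoice 46310.19 + 2684.20 + duty 4681.44 = 53675.83
Difference = |53375.94 − 53675.83| = 299.89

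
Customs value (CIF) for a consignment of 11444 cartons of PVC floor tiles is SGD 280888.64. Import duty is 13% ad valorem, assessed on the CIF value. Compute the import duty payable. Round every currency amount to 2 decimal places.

Import duty: SGD 36515.52

Import duty = 280888.64 × 13% = 36515.52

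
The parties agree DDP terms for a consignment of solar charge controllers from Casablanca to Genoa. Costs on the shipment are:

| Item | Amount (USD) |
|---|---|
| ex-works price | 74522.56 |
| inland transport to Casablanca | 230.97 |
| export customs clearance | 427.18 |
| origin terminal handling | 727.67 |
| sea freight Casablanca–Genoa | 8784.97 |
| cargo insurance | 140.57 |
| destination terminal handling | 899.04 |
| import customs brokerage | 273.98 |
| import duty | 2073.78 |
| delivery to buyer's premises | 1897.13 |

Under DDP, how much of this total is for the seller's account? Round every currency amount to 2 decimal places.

DDP: the seller bears all costs including import duty.
Seller's account: goods 74522.56 + inland to port 230.97 + export clearance 427.18 + origin terminal 727.67 + freight 8784.97 + insurance 140.57 + destination terminal 899.04 + brokerage 273.98 + duty 2073.78 + delivery 1897.13 = 89977.85
Buyer's account: 0.00

Seller's account: USD 89977.85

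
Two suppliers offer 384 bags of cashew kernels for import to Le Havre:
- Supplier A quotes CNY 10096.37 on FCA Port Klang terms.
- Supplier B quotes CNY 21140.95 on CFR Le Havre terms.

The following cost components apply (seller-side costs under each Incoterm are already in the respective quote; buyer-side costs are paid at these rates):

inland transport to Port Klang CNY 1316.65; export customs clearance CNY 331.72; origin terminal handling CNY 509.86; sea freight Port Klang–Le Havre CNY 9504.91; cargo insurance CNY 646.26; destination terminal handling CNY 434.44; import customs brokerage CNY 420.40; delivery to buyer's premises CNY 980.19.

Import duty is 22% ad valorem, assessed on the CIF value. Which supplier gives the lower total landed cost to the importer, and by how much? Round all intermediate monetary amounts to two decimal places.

Supplier A (FCA):
CIF value = FCA price + origin terminal + freight + insurance = 10096.37 + 509.86 + 9504.91 + 646.26 = 20757.40
Import duty = 20757.40 × 22% = 4566.63
Buyer bears (A): 509.86 + 9504.91 + 646.26 + 434.44 + 420.40 + 980.19 = 12496.06
Landed cost (A) = invoice 10096.37 + 12496.06 + duty 4566.63 = 27159.06
Supplier B (CFR):
CIF value = CFR price + insurance = 21140.95 + 646.26 = 21787.21
Import duty = 21787.21 × 22% = 4793.19
Buyer bears (B): 646.26 + 434.44 + 420.40 + 980.19 = 2481.29
Landed cost (B) = invoice 21140.95 + 2481.29 + duty 4793.19 = 28415.43
Difference = |27159.06 − 28415.43| = 1256.37

Supplier A is cheaper by CNY 1256.37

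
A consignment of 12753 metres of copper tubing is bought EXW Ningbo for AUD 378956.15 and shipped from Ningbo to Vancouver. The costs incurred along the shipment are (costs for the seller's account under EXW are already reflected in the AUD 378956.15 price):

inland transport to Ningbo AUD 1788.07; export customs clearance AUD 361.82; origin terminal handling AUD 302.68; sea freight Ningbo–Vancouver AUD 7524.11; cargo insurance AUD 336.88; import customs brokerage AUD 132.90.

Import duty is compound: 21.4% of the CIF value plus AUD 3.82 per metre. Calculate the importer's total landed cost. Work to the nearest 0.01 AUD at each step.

Total landed cost: AUD 521422.79

EXW: the seller makes goods available at their premises; the buyer bears all onward costs.
CIF value = EXW price + inland to port + export clearance + origin terminal + freight + insurance = 378956.15 + 1788.07 + 361.82 + 302.68 + 7524.11 + 336.88 = 389269.71
Ad valorem component: 389269.71 × 21.4% = 83303.72
Specific component: 12753 × 3.82 = 48716.46
Import duty = 83303.72 + 48716.46 = 132020.18
Buyer bears: inland to port 1788.07 + export clearance 361.82 + origin terminal 302.68 + freight 7524.11 + insurance 336.88 + brokerage 132.90 + duty 132020.18 = 142466.64
Landed cost = invoice 378956.15 + 142466.64 = 521422.79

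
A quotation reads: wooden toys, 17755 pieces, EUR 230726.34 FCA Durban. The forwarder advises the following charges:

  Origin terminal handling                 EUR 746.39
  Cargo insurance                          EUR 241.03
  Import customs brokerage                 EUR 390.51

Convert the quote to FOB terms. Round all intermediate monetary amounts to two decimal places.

Not relevant to the conversion: insurance, brokerage — on the buyer under both terms; not part of either seller's price.
From FCA to FOB, the seller additionally bears: origin terminal.
FOB price = 230726.34 + 746.39 = 231472.73

FOB price: EUR 231472.73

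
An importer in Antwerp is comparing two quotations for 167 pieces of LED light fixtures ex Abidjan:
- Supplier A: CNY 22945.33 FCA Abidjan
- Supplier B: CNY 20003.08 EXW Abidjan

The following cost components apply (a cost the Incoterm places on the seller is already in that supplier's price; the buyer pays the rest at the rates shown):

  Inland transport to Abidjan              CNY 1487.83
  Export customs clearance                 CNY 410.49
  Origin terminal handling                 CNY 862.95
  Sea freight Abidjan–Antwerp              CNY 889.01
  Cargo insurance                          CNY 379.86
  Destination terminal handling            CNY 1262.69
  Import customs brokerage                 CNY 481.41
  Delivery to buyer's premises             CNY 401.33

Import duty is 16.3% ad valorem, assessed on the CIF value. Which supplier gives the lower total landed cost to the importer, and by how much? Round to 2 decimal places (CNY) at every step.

Supplier A (FCA):
CIF value = FCA price + origin terminal + freight + insurance = 22945.33 + 862.95 + 889.01 + 379.86 = 25077.15
Import duty = 25077.15 × 16.3% = 4087.58
Buyer bears (A): 862.95 + 889.01 + 379.86 + 1262.69 + 481.41 + 401.33 = 4277.25
Landed cost (A) = invoice 22945.33 + 4277.25 + duty 4087.58 = 31310.16
Supplier B (EXW):
CIF value = EXW price + inland to port + export clearance + origin terminal + freight + insurance = 20003.08 + 1487.83 + 410.49 + 862.95 + 889.01 + 379.86 = 24033.22
Import duty = 24033.22 × 16.3% = 3917.41
Buyer bears (B): 1487.83 + 410.49 + 862.95 + 889.01 + 379.86 + 1262.69 + 481.41 + 401.33 = 6175.57
Landed cost (B) = invoice 20003.08 + 6175.57 + duty 3917.41 = 30096.06
Difference = |31310.16 − 30096.06| = 1214.10

Supplier B is cheaper by CNY 1214.10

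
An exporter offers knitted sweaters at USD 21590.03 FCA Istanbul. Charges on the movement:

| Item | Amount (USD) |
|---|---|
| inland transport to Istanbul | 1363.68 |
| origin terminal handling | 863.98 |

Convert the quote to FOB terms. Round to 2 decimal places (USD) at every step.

Not relevant to the conversion: inland to port — on the seller under both FCA and FOB; already in the FCA price and stays in the FOB price.
From FCA to FOB, the seller additionally bears: origin terminal.
FOB price = 21590.03 + 863.98 = 22454.01

FOB price: USD 22454.01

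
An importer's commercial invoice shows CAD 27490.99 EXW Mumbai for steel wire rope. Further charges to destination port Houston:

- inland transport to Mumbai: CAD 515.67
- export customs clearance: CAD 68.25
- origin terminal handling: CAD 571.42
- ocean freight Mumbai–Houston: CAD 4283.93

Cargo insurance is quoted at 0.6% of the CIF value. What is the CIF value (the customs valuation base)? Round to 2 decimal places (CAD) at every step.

CIF value: CAD 33129.03

Let C be the CIF value. C = EXW price + pre-shipment costs + freight + 0.6% × C
C − 0.6% × C = 27490.99 + 515.67 + 68.25 + 571.42 + 4283.93
0.994 × C = 32930.26
C = 32930.26 / 0.994 = 33129.03
Insurance premium = 0.6% × 33129.03 = 198.77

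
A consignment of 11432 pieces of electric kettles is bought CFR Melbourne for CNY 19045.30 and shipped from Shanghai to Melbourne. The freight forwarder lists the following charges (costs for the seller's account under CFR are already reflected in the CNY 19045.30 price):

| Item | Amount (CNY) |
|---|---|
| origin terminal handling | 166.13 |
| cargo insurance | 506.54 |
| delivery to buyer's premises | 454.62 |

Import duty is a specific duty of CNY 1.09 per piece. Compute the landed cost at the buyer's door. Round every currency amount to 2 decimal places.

Total landed cost: CNY 32467.34

CFR: the seller pays costs through ocean freight to the destination port, but not insurance.
Already in the invoice (seller's account under CFR): origin terminal — exclude.
CIF value = CFR price + insurance = 19045.30 + 506.54 = 19551.84
Import duty = 11432 × 1.09 = 12460.88
Buyer bears: insurance 506.54 + delivery 454.62 + duty 12460.88 = 13422.04
Landed cost = invoice 19045.30 + 13422.04 = 32467.34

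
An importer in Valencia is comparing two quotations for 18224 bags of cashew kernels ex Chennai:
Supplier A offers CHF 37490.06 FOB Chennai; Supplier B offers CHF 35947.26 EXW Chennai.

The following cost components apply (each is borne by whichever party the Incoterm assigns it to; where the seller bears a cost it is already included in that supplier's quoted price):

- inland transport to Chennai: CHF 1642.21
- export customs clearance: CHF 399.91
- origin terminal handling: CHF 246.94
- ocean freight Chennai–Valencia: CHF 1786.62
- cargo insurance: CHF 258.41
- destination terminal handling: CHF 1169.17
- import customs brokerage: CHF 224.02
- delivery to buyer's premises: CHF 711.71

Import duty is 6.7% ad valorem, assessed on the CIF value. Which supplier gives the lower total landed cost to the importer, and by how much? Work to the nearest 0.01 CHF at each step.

Supplier A (FOB):
CIF value = FOB price + freight + insurance = 37490.06 + 1786.62 + 258.41 = 39535.09
Import duty = 39535.09 × 6.7% = 2648.85
Buyer bears (A): 1786.62 + 258.41 + 1169.17 + 224.02 + 711.71 = 4149.93
Landed cost (A) = invoice 37490.06 + 4149.93 + duty 2648.85 = 44288.84
Supplier B (EXW):
CIF value = EXW price + inland to port + export clearance + origin terminal + freight + insurance = 35947.26 + 1642.21 + 399.91 + 246.94 + 1786.62 + 258.41 = 40281.35
Import duty = 40281.35 × 6.7% = 2698.85
Buyer bears (B): 1642.21 + 399.91 + 246.94 + 1786.62 + 258.41 + 1169.17 + 224.02 + 711.71 = 6438.99
Landed cost (B) = invoice 35947.26 + 6438.99 + duty 2698.85 = 45085.10
Difference = |44288.84 − 45085.10| = 796.26

Supplier A is cheaper by CHF 796.26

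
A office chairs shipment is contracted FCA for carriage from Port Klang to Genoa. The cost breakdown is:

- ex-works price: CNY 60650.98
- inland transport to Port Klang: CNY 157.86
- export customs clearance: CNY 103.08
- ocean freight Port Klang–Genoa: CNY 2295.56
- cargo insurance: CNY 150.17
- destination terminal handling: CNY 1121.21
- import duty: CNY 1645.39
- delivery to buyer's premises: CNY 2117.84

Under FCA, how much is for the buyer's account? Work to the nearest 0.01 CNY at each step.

FCA: the seller delivers export-cleared goods to the carrier; the buyer bears costs from that point.
Seller's account: goods 60650.98 + inland to port 157.86 + export clearance 103.08 = 60911.92
Buyer's account: freight 2295.56 + insurance 150.17 + destination terminal 1121.21 + duty 1645.39 + delivery 2117.84 = 7330.17

Buyer's account: CNY 7330.17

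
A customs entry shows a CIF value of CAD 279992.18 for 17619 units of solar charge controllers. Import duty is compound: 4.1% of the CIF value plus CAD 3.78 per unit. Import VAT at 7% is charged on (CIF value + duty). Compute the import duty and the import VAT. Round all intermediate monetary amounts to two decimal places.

Import duty: CAD 78079.50; import VAT: CAD 25065.02

Ad valorem component: 279992.18 × 4.1% = 11479.68
Specific component: 17619 × 3.78 = 66599.82
Import duty = 11479.68 + 66599.82 = 78079.50
VAT base = CIF + duty = 279992.18 + 78079.50 = 358071.68
Import VAT = 358071.68 × 7% = 25065.02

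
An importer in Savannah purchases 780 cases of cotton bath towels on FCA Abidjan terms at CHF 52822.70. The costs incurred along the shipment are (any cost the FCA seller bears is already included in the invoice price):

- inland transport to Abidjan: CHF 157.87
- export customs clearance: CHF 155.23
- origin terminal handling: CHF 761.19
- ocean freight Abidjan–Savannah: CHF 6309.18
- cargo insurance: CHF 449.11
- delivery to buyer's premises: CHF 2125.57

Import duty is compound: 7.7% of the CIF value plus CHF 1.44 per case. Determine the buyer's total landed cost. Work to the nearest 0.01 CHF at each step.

Total landed cost: CHF 68237.30

FCA: the seller delivers export-cleared goods to the carrier; the buyer bears costs from that point.
Already in the invoice (seller's account under FCA): inland to port, export clearance — exclude.
CIF value = FCA price + origin terminal + freight + insurance = 52822.70 + 761.19 + 6309.18 + 449.11 = 60342.18
Ad valorem component: 60342.18 × 7.7% = 4646.35
Specific component: 780 × 1.44 = 1123.20
Import duty = 4646.35 + 1123.20 = 5769.55
Buyer bears: origin terminal 761.19 + freight 6309.18 + insurance 449.11 + delivery 2125.57 + duty 5769.55 = 15414.60
Landed cost = invoice 52822.70 + 15414.60 = 68237.30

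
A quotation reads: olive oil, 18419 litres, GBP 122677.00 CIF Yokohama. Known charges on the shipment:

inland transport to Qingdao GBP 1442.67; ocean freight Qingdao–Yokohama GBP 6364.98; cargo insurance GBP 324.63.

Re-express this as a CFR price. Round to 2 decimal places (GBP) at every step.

CFR price: GBP 122352.37

Not relevant to the conversion: inland to port, freight — on the seller under both CIF and CFR; already in the CIF price and stays in the CFR price.
From CIF to CFR, the seller no longer bears: insurance.
CFR price = 122677.00 − 324.63 = 122352.37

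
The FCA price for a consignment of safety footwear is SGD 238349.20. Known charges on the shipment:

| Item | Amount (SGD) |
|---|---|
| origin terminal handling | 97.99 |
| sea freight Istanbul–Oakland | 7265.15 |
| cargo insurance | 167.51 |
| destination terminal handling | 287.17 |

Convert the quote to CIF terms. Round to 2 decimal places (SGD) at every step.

Not relevant to the conversion: destination terminal — on the buyer under both terms; not part of either seller's price.
From FCA to CIF, the seller additionally bears: origin terminal, freight, insurance.
CIF price = 238349.20 + 97.99 + 7265.15 + 167.51 = 245879.85

CIF price: SGD 245879.85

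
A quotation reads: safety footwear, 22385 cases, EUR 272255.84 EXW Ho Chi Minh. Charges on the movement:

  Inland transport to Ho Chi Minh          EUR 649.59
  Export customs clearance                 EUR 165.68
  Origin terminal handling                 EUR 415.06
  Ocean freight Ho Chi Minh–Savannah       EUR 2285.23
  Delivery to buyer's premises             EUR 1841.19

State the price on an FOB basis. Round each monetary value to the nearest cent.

FOB price: EUR 273486.17

Not relevant to the conversion: freight, delivery — on the buyer under both terms; not part of either seller's price.
From EXW to FOB, the seller additionally bears: inland to port, export clearance, origin terminal.
FOB price = 272255.84 + 649.59 + 165.68 + 415.06 = 273486.17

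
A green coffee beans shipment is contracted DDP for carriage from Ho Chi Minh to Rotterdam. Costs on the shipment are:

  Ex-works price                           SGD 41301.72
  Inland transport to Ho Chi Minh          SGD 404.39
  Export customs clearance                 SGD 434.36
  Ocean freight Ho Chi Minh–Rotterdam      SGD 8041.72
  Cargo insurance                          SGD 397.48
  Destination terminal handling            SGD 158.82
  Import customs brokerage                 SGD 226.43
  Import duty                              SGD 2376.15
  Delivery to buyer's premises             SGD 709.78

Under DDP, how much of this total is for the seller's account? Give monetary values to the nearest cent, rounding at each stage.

Seller's account: SGD 54050.85

DDP: the seller bears all costs including import duty.
Seller's account: goods 41301.72 + inland to port 404.39 + export clearance 434.36 + freight 8041.72 + insurance 397.48 + destination terminal 158.82 + brokerage 226.43 + duty 2376.15 + delivery 709.78 = 54050.85
Buyer's account: 0.00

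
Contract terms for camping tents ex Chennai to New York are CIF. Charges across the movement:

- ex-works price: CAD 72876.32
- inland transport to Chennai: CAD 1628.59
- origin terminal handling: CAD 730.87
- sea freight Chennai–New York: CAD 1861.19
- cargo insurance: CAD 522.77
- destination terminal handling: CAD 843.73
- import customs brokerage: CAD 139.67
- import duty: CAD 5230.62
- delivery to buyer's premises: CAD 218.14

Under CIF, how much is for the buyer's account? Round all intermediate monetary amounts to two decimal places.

Buyer's account: CAD 6432.16

CIF: the seller pays costs through ocean freight and marine insurance to the destination port.
Seller's account: goods 72876.32 + inland to port 1628.59 + origin terminal 730.87 + freight 1861.19 + insurance 522.77 = 77619.74
Buyer's account: destination terminal 843.73 + brokerage 139.67 + duty 5230.62 + delivery 218.14 = 6432.16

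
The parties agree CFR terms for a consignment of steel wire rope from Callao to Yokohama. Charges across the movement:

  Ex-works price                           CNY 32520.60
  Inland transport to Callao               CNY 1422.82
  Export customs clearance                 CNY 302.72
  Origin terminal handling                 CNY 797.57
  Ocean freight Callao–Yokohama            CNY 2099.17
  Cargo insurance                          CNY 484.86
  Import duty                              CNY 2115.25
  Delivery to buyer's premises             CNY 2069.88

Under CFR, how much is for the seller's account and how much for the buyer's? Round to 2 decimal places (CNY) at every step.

CFR: the seller pays costs through ocean freight to the destination port, but not insurance.
Seller's account: goods 32520.60 + inland to port 1422.82 + export clearance 302.72 + origin terminal 797.57 + freight 2099.17 = 37142.88
Buyer's account: insurance 484.86 + duty 2115.25 + delivery 2069.88 = 4669.99

Seller: CNY 37142.88; buyer: CNY 4669.99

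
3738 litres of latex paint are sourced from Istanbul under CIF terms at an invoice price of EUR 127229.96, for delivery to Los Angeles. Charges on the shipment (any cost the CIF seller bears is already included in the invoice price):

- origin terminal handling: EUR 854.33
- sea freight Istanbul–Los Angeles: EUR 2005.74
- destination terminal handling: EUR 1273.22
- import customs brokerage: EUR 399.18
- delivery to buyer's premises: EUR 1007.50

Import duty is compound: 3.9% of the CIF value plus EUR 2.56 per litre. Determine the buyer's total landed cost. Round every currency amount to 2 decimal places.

Total landed cost: EUR 144441.11

CIF: the seller pays costs through ocean freight and marine insurance to the destination port.
Already in the invoice (seller's account under CIF): origin terminal, freight — exclude.
The CIF price already equals the CIF value: 127229.96
Ad valorem component: 127229.96 × 3.9% = 4961.97
Specific component: 3738 × 2.56 = 9569.28
Import duty = 4961.97 + 9569.28 = 14531.25
Buyer bears: destination terminal 1273.22 + brokerage 399.18 + delivery 1007.50 + duty 14531.25 = 17211.15
Landed cost = invoice 127229.96 + 17211.15 = 144441.11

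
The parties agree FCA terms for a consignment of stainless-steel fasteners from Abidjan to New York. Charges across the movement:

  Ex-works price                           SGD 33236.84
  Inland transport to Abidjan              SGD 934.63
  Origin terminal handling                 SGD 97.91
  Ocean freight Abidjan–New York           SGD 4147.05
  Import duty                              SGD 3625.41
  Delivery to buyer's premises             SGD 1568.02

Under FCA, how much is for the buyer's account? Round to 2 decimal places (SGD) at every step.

Buyer's account: SGD 9438.39

FCA: the seller delivers export-cleared goods to the carrier; the buyer bears costs from that point.
Seller's account: goods 33236.84 + inland to port 934.63 = 34171.47
Buyer's account: origin terminal 97.91 + freight 4147.05 + duty 3625.41 + delivery 1568.02 = 9438.39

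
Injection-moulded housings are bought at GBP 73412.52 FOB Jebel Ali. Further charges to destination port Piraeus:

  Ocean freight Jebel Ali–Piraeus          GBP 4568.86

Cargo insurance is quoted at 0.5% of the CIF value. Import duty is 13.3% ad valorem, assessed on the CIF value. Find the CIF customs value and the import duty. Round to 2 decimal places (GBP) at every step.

CIF value: GBP 78373.25; import duty: GBP 10423.64

Let C be the CIF value. C = FOB price + freight + 0.5% × C
C − 0.5% × C = 73412.52 + 4568.86
0.995 × C = 77981.38
C = 77981.38 / 0.995 = 78373.25
Insurance premium = 0.5% × 78373.25 = 391.87
Import duty = 78373.25 × 13.3% = 10423.64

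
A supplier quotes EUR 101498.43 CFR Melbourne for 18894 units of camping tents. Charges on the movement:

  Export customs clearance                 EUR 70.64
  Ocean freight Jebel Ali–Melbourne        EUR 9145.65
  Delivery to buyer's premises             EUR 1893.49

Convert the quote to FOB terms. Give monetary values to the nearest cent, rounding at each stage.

Not relevant to the conversion: export clearance — on the seller under both CFR and FOB; already in the CFR price and stays in the FOB price. delivery — on the buyer under both terms; not part of either seller's price.
From CFR to FOB, the seller no longer bears: freight.
FOB price = 101498.43 − 9145.65 = 92352.78

FOB price: EUR 92352.78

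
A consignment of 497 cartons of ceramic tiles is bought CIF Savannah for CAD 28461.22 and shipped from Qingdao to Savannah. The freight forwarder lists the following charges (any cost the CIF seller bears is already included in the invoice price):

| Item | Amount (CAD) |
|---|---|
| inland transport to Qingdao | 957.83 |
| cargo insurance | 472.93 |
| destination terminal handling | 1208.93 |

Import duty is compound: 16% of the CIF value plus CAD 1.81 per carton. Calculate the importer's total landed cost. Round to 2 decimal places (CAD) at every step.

CIF: the seller pays costs through ocean freight and marine insurance to the destination port.
Already in the invoice (seller's account under CIF): inland to port, insurance — exclude.
The CIF price already equals the CIF value: 28461.22
Ad valorem component: 28461.22 × 16% = 4553.80
Specific component: 497 × 1.81 = 899.57
Import duty = 4553.80 + 899.57 = 5453.37
Buyer bears: destination terminal 1208.93 + duty 5453.37 = 6662.30
Landed cost = invoice 28461.22 + 6662.30 = 35123.52

Total landed cost: CAD 35123.52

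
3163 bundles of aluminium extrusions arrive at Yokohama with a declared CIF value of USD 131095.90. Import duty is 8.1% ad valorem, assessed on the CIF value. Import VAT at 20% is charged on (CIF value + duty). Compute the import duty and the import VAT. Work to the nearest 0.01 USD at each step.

Import duty: USD 10618.77; import VAT: USD 28342.93

Import duty = 131095.90 × 8.1% = 10618.77
VAT base = CIF + duty = 131095.90 + 10618.77 = 141714.67
Import VAT = 141714.67 × 20% = 28342.93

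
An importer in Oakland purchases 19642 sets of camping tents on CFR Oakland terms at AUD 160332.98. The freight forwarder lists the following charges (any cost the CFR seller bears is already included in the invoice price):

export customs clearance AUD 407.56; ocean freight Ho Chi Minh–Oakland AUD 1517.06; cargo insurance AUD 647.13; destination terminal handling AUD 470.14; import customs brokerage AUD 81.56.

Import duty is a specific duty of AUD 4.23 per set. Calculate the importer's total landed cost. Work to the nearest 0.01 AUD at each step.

Total landed cost: AUD 244617.47

CFR: the seller pays costs through ocean freight to the destination port, but not insurance.
Already in the invoice (seller's account under CFR): export clearance, freight — exclude.
CIF value = CFR price + insurance = 160332.98 + 647.13 = 160980.11
Import duty = 19642 × 4.23 = 83085.66
Buyer bears: insurance 647.13 + destination terminal 470.14 + brokerage 81.56 + duty 83085.66 = 84284.49
Landed cost = invoice 160332.98 + 84284.49 = 244617.47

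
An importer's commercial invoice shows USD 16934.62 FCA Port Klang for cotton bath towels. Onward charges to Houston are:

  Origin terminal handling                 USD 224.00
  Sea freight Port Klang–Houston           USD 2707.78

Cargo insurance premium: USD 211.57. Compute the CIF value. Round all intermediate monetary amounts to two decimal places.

CIF = FCA price + pre-shipment costs + freight + insurance
CIF = 16934.62 + 224.00 + 2707.78 + 211.57 = 20077.97

CIF value: USD 20077.97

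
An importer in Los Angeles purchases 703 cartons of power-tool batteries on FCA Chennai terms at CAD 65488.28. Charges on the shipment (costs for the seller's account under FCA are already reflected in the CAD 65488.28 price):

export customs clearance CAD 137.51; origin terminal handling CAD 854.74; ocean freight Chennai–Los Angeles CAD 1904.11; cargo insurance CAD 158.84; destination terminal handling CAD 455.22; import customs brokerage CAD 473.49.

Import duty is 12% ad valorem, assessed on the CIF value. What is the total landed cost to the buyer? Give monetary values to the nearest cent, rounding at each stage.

Total landed cost: CAD 77543.40

FCA: the seller delivers export-cleared goods to the carrier; the buyer bears costs from that point.
Already in the invoice (seller's account under FCA): export clearance — exclude.
CIF value = FCA price + origin terminal + freight + insurance = 65488.28 + 854.74 + 1904.11 + 158.84 = 68405.97
Import duty = 68405.97 × 12% = 8208.72
Buyer bears: origin terminal 854.74 + freight 1904.11 + insurance 158.84 + destination terminal 455.22 + brokerage 473.49 + duty 8208.72 = 12055.12
Landed cost = invoice 65488.28 + 12055.12 = 77543.40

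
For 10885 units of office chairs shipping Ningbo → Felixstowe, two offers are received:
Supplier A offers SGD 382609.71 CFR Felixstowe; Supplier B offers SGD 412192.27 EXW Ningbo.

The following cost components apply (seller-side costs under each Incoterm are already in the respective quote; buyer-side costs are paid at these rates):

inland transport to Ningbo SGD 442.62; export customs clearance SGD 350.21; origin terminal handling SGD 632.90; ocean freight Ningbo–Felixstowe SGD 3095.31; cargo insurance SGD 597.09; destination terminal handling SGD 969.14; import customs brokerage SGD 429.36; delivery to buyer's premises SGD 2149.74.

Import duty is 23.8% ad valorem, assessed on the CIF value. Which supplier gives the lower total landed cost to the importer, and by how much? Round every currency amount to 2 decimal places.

Supplier A (CFR):
CIF value = CFR price + insurance = 382609.71 + 597.09 = 383206.80
Import duty = 383206.80 × 23.8% = 91203.22
Buyer bears (A): 597.09 + 969.14 + 429.36 + 2149.74 = 4145.33
Landed cost (A) = invoice 382609.71 + 4145.33 + duty 91203.22 = 477958.26
Supplier B (EXW):
CIF value = EXW price + inland to port + export clearance + origin terminal + freight + insurance = 412192.27 + 442.62 + 350.21 + 632.90 + 3095.31 + 597.09 = 417310.40
Import duty = 417310.40 × 23.8% = 99319.88
Buyer bears (B): 442.62 + 350.21 + 632.90 + 3095.31 + 597.09 + 969.14 + 429.36 + 2149.74 = 8666.37
Landed cost (B) = invoice 412192.27 + 8666.37 + duty 99319.88 = 520178.52
Difference = |477958.26 − 520178.52| = 42220.26

Supplier A is cheaper by SGD 42220.26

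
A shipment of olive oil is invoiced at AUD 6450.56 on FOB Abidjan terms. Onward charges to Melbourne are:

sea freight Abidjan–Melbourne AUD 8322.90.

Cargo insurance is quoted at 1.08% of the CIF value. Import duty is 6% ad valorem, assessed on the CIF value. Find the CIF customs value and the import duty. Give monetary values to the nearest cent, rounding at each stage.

CIF value: AUD 14934.76; import duty: AUD 896.09

Let C be the CIF value. C = FOB price + freight + 1.08% × C
C − 1.08% × C = 6450.56 + 8322.90
0.9892 × C = 14773.46
C = 14773.46 / 0.9892 = 14934.76
Insurance premium = 1.08% × 14934.76 = 161.30
Import duty = 14934.76 × 6% = 896.09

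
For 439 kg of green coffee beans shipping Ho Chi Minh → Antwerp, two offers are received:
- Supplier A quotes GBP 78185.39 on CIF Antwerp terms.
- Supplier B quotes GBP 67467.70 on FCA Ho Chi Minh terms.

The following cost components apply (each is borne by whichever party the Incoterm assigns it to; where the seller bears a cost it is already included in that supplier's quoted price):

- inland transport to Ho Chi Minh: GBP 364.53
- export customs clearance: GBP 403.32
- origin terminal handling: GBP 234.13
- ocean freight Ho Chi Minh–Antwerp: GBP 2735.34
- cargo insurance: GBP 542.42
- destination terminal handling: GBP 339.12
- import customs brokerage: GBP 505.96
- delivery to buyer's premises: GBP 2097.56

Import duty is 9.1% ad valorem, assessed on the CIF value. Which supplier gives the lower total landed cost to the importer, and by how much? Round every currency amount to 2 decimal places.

Supplier A (CIF):
The CIF price already equals the CIF value: 78185.39
Import duty = 78185.39 × 9.1% = 7114.87
Buyer bears (A): 339.12 + 505.96 + 2097.56 = 2942.64
Landed cost (A) = invoice 78185.39 + 2942.64 + duty 7114.87 = 88242.90
Supplier B (FCA):
CIF value = FCA price + origin terminal + freight + insurance = 67467.70 + 234.13 + 2735.34 + 542.42 = 70979.59
Import duty = 70979.59 × 9.1% = 6459.14
Buyer bears (B): 234.13 + 2735.34 + 542.42 + 339.12 + 505.96 + 2097.56 = 6454.53
Landed cost (B) = invoice 67467.70 + 6454.53 + duty 6459.14 = 80381.37
Difference = |88242.90 − 80381.37| = 7861.53

Supplier B is cheaper by GBP 7861.53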